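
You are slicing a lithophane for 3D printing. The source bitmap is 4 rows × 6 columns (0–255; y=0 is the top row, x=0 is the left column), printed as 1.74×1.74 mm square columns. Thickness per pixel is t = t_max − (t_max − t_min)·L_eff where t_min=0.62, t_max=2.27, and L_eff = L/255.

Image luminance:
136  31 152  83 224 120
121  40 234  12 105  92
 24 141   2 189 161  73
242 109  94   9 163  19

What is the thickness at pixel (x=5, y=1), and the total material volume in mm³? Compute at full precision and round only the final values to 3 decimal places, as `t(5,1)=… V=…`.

t(5,1)=1.675 V=114.479

span = t_max - t_min = 2.27 - 0.62 = 1.650
L(5,1) = 92, L_eff = 92/255 = 0.360784
t(5,1) = 2.27 - 1.650·0.360784 = 1.675
Σt over all 4·6 pixels = 3214/85 ≈ 37.8117647
V = pitch²·Σt = 1.74²·3214/85 = 114.479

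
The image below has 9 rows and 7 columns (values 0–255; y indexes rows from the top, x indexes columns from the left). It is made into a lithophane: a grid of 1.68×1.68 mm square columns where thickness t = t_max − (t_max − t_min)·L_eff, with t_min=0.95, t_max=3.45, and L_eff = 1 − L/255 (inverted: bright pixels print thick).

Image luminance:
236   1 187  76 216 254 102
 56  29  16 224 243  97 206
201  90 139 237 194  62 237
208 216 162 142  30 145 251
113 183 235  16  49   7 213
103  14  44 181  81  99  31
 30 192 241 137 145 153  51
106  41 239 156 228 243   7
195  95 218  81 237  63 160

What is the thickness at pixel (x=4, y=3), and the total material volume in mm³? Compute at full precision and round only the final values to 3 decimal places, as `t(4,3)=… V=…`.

t(4,3)=1.244 V=408.105

span = t_max - t_min = 3.45 - 0.95 = 2.500
L(4,3) = 30, L_eff = 1 - 30/255 = 0.882353 (inverted)
t(4,3) = 3.45 - 2.500·0.882353 = 1.244
Σt over all 9·7 pixels = 147487/1020 ≈ 144.5950980
V = pitch²·Σt = 1.68²·147487/1020 = 408.105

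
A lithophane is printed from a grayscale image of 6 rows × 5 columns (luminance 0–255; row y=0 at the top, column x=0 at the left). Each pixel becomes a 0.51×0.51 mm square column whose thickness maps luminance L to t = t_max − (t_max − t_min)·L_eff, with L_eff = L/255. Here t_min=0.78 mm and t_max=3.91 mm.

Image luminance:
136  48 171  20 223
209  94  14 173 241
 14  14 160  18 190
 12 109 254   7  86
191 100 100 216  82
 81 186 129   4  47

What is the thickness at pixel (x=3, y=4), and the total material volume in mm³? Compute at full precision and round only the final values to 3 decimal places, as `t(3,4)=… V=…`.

t(3,4)=1.259 V=19.882

span = t_max - t_min = 3.91 - 0.78 = 3.130
L(3,4) = 216, L_eff = 216/255 = 0.847059
t(3,4) = 3.91 - 3.130·0.847059 = 1.259
Σt over all 6·5 pixels = 1949173/25500 ≈ 76.4381569
V = pitch²·Σt = 0.51²·1949173/25500 = 19.882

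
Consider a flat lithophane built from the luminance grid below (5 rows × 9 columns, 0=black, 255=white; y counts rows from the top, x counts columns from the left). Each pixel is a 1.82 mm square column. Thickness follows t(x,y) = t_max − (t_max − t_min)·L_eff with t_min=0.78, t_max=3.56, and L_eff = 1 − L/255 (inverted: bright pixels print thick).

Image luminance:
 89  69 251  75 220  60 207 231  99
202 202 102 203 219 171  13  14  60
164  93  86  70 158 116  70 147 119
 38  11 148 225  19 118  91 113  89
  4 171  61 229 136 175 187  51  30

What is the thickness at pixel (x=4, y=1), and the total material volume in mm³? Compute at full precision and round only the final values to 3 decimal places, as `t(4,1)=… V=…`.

span = t_max - t_min = 3.56 - 0.78 = 2.780
L(4,1) = 219, L_eff = 1 - 219/255 = 0.141176 (inverted)
t(4,1) = 3.56 - 2.780·0.141176 = 3.168
Σt over all 5·9 pixels = 94.036
V = pitch²·Σt = 1.82²·94.036 = 311.485

t(4,1)=3.168 V=311.485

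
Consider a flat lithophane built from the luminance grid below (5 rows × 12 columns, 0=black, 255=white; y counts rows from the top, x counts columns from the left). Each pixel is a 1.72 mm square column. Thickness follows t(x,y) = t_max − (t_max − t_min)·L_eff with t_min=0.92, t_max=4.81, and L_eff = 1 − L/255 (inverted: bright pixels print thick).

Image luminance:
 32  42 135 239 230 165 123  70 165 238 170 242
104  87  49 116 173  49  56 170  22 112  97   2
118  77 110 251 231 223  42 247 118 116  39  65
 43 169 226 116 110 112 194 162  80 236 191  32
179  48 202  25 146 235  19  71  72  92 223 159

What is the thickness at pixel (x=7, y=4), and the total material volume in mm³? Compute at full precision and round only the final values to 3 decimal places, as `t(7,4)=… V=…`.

t(7,4)=2.003 V=509.316

span = t_max - t_min = 4.81 - 0.92 = 3.890
L(7,4) = 71, L_eff = 1 - 71/255 = 0.721569 (inverted)
t(7,4) = 4.81 - 3.890·0.721569 = 2.003
Σt over all 5·12 pixels = 258239/1500 ≈ 172.1593333
V = pitch²·Σt = 1.72²·258239/1500 = 509.316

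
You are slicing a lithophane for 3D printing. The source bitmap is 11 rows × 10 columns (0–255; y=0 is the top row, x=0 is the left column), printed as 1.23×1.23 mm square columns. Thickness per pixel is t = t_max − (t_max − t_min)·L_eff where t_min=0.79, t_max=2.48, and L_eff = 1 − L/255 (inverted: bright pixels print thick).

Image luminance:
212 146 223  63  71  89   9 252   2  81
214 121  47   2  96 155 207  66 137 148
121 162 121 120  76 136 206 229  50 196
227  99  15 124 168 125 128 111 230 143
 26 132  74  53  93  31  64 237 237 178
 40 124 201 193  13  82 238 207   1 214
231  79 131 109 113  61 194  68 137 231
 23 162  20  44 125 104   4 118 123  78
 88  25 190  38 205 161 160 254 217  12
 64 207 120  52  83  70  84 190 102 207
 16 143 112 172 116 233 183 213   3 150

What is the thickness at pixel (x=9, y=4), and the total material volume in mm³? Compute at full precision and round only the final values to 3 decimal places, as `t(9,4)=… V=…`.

span = t_max - t_min = 2.48 - 0.79 = 1.690
L(9,4) = 178, L_eff = 1 - 178/255 = 0.301961 (inverted)
t(9,4) = 2.48 - 1.690·0.301961 = 1.970
Σt over all 11·10 pixels = 4512829/25500 ≈ 176.9736863
V = pitch²·Σt = 1.23²·4512829/25500 = 267.743

t(9,4)=1.970 V=267.743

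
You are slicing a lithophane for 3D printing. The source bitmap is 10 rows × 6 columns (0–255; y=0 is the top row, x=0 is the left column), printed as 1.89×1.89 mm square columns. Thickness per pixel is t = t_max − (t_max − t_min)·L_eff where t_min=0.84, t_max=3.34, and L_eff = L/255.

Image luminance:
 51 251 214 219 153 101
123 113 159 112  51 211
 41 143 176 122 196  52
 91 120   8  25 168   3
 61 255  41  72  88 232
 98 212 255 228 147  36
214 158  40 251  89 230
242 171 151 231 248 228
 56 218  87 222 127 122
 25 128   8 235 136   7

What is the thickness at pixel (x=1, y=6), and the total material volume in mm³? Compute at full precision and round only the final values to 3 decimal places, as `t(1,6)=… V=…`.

t(1,6)=1.791 V=426.859

span = t_max - t_min = 3.34 - 0.84 = 2.500
L(1,6) = 158, L_eff = 158/255 = 0.619608
t(1,6) = 3.34 - 2.500·0.619608 = 1.791
Σt over all 10·6 pixels = 30472/255 ≈ 119.4980392
V = pitch²·Σt = 1.89²·30472/255 = 426.859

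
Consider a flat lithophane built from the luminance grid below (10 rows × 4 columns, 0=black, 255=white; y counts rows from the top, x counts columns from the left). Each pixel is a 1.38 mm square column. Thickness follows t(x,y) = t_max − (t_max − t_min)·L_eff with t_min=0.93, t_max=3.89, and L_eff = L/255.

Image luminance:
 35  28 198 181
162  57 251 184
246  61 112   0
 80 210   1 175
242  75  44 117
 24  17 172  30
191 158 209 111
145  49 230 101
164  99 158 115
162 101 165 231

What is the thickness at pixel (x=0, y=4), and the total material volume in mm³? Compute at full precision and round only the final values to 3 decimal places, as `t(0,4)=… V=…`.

span = t_max - t_min = 3.89 - 0.93 = 2.960
L(0,4) = 242, L_eff = 242/255 = 0.949020
t(0,4) = 3.89 - 2.960·0.949020 = 1.081
Σt over all 10·4 pixels = 205072/2125 ≈ 96.5044706
V = pitch²·Σt = 1.38²·205072/2125 = 183.783

t(0,4)=1.081 V=183.783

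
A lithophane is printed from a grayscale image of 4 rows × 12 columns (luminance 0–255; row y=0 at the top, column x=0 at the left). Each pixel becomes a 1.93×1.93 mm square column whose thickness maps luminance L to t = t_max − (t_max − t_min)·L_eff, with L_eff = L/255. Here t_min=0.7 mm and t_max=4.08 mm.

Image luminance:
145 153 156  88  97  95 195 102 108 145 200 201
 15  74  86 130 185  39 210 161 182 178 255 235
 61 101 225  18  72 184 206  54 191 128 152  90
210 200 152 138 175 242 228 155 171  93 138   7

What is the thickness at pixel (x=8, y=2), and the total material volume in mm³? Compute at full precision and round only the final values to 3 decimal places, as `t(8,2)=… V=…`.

span = t_max - t_min = 4.08 - 0.7 = 3.380
L(8,2) = 191, L_eff = 191/255 = 0.749020
t(8,2) = 4.08 - 3.380·0.749020 = 1.548
Σt over all 4·12 pixels = 671683/6375 ≈ 105.3620392
V = pitch²·Σt = 1.93²·671683/6375 = 392.463

t(8,2)=1.548 V=392.463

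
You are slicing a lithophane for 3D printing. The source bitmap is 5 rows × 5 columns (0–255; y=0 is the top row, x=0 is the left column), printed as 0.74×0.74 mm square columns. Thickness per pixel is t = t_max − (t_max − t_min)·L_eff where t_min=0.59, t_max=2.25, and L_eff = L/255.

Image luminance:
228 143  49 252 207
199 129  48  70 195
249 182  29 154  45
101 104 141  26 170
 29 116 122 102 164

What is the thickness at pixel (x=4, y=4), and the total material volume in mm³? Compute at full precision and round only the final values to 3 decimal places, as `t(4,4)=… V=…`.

span = t_max - t_min = 2.25 - 0.59 = 1.660
L(4,4) = 164, L_eff = 164/255 = 0.643137
t(4,4) = 2.25 - 1.660·0.643137 = 1.182
Σt over all 5·5 pixels = 894211/25500 ≈ 35.0670980
V = pitch²·Σt = 0.74²·894211/25500 = 19.203

t(4,4)=1.182 V=19.203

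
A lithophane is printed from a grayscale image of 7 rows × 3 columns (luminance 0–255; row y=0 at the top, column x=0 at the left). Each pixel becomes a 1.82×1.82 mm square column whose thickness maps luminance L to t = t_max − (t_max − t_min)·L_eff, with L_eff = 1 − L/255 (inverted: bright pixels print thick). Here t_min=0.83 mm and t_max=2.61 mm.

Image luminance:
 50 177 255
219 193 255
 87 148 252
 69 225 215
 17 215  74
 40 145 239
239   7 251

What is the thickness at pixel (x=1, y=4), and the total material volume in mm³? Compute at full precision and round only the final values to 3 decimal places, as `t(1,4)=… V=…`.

span = t_max - t_min = 2.61 - 0.83 = 1.780
L(1,4) = 215, L_eff = 1 - 215/255 = 0.156863 (inverted)
t(1,4) = 2.61 - 1.780·0.156863 = 2.331
Σt over all 7·3 pixels = 348227/8500 ≈ 40.9678824
V = pitch²·Σt = 1.82²·348227/8500 = 135.702

t(1,4)=2.331 V=135.702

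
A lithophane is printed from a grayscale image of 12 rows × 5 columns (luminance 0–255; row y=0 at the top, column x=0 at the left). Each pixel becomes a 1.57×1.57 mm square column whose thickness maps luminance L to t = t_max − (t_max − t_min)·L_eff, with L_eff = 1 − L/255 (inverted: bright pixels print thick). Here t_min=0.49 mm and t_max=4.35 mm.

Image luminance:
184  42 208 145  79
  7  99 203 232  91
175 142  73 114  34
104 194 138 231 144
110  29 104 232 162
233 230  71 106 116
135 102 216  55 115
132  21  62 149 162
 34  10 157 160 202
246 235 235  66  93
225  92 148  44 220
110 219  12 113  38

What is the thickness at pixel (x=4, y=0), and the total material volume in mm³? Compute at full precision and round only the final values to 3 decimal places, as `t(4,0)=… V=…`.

span = t_max - t_min = 4.35 - 0.49 = 3.860
L(4,0) = 79, L_eff = 1 - 79/255 = 0.690196 (inverted)
t(4,0) = 4.35 - 3.860·0.690196 = 1.686
Σt over all 12·5 pixels = 188797/1275 ≈ 148.0760784
V = pitch²·Σt = 1.57²·188797/1275 = 364.993

t(4,0)=1.686 V=364.993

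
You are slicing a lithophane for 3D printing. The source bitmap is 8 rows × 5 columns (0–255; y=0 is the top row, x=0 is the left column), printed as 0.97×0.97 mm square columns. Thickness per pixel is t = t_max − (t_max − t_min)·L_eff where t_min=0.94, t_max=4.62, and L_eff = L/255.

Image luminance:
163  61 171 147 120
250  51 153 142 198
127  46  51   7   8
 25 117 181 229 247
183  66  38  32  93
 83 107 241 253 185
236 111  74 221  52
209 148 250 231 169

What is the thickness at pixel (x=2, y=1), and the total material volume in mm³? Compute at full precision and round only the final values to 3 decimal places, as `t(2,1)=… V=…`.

span = t_max - t_min = 4.62 - 0.94 = 3.680
L(2,1) = 153, L_eff = 153/255 = 0.600000
t(2,1) = 4.62 - 3.680·0.600000 = 2.412
Σt over all 8·5 pixels = 674308/6375 ≈ 105.7738039
V = pitch²·Σt = 0.97²·674308/6375 = 99.523

t(2,1)=2.412 V=99.523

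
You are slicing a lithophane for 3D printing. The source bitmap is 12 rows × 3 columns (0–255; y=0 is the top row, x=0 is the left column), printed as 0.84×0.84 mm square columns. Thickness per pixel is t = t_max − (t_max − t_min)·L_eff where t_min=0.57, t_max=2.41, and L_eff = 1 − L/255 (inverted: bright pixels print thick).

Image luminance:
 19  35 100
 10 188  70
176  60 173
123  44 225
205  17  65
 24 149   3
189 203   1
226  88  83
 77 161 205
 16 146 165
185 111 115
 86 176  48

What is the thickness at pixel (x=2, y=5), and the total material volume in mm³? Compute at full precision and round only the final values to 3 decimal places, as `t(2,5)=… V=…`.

span = t_max - t_min = 2.41 - 0.57 = 1.840
L(2,5) = 3, L_eff = 1 - 3/255 = 0.988235 (inverted)
t(2,5) = 2.41 - 1.840·0.988235 = 0.592
Σt over all 12·3 pixels = 313297/6375 ≈ 49.1446275
V = pitch²·Σt = 0.84²·313297/6375 = 34.676

t(2,5)=0.592 V=34.676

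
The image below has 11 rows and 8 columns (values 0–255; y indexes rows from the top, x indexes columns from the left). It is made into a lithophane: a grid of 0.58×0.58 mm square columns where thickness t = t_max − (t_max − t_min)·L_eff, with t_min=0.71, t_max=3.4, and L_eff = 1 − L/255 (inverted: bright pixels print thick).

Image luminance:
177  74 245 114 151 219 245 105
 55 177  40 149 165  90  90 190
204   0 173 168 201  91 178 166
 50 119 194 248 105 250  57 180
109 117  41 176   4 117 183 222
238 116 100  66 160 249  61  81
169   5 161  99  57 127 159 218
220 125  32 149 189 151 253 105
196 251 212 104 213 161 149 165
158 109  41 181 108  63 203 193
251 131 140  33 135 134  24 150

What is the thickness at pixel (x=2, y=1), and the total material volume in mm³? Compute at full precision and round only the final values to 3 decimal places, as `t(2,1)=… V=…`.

span = t_max - t_min = 3.4 - 0.71 = 2.690
L(2,1) = 40, L_eff = 1 - 40/255 = 0.843137 (inverted)
t(2,1) = 3.4 - 2.690·0.843137 = 1.132
Σt over all 11·8 pixels = 2468993/12750 ≈ 193.6465098
V = pitch²·Σt = 0.58²·2468993/12750 = 65.143

t(2,1)=1.132 V=65.143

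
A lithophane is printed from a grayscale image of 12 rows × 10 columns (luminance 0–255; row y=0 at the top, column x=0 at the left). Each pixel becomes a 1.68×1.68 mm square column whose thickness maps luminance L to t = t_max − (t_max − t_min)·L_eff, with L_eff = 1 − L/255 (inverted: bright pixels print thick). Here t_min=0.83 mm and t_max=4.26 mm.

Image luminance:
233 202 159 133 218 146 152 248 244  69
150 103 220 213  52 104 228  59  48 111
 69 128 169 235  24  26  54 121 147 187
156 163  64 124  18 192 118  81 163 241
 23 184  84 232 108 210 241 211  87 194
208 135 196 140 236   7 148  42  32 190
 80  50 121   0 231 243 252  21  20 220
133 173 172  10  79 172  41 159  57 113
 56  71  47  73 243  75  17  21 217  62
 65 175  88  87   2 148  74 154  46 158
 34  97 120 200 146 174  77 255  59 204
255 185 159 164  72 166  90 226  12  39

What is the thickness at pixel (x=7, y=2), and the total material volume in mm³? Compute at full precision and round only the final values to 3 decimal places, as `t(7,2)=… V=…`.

t(7,2)=2.458 V=867.276

span = t_max - t_min = 4.26 - 0.83 = 3.430
L(7,2) = 121, L_eff = 1 - 121/255 = 0.525490 (inverted)
t(7,2) = 4.26 - 3.430·0.525490 = 2.458
Σt over all 12·10 pixels = 391786/1275 ≈ 307.2831373
V = pitch²·Σt = 1.68²·391786/1275 = 867.276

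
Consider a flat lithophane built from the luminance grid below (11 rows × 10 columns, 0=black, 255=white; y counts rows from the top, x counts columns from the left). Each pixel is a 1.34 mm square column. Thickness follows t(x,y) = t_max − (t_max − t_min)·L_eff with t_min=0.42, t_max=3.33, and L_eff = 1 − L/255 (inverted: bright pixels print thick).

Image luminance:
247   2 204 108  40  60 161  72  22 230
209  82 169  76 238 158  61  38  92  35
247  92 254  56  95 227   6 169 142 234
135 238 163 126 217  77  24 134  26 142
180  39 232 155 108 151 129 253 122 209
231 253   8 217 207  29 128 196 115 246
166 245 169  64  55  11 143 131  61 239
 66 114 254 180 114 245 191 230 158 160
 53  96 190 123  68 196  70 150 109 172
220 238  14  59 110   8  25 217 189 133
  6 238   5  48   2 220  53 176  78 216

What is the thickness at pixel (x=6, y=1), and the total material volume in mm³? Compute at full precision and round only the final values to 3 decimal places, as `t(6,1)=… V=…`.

t(6,1)=1.116 V=386.100

span = t_max - t_min = 3.33 - 0.42 = 2.910
L(6,1) = 61, L_eff = 1 - 61/255 = 0.760784 (inverted)
t(6,1) = 3.33 - 2.910·0.760784 = 1.116
Σt over all 11·10 pixels = 913859/4250 ≈ 215.0256471
V = pitch²·Σt = 1.34²·913859/4250 = 386.100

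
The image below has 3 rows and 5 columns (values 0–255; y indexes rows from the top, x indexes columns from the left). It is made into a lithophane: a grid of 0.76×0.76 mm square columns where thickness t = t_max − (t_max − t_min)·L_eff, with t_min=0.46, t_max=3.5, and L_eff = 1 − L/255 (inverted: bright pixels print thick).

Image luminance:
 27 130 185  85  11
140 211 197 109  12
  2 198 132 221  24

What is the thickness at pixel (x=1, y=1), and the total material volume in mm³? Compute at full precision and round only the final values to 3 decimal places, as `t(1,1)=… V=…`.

span = t_max - t_min = 3.5 - 0.46 = 3.040
L(1,1) = 211, L_eff = 1 - 211/255 = 0.172549 (inverted)
t(1,1) = 3.5 - 3.040·0.172549 = 2.975
Σt over all 3·5 pixels = 343943/12750 ≈ 26.9759216
V = pitch²·Σt = 0.76²·343943/12750 = 15.581

t(1,1)=2.975 V=15.581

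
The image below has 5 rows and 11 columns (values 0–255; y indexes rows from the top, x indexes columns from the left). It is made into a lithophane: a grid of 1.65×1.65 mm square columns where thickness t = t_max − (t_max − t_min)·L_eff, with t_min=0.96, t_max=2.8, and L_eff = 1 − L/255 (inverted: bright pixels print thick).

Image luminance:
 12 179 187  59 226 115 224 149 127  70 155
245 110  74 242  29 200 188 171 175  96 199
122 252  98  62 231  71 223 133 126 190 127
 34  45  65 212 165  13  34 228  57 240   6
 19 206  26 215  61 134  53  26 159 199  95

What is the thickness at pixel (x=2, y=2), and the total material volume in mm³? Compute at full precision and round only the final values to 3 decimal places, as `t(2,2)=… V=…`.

span = t_max - t_min = 2.8 - 0.96 = 1.840
L(2,2) = 98, L_eff = 1 - 98/255 = 0.615686 (inverted)
t(2,2) = 2.8 - 1.840·0.615686 = 1.667
Σt over all 5·11 pixels = 665914/6375 ≈ 104.4570980
V = pitch²·Σt = 1.65²·665914/6375 = 284.384

t(2,2)=1.667 V=284.384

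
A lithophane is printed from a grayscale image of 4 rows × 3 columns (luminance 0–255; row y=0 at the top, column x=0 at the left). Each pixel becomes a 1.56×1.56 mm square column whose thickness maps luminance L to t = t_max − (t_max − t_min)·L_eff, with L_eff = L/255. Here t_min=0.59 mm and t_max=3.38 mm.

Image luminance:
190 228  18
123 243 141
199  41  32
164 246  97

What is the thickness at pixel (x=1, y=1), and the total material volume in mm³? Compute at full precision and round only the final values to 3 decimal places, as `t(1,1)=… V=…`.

t(1,1)=0.721 V=52.856

span = t_max - t_min = 3.38 - 0.59 = 2.790
L(1,1) = 243, L_eff = 243/255 = 0.952941
t(1,1) = 3.38 - 2.790·0.952941 = 0.721
Σt over all 4·3 pixels = 92307/4250 ≈ 21.7192941
V = pitch²·Σt = 1.56²·92307/4250 = 52.856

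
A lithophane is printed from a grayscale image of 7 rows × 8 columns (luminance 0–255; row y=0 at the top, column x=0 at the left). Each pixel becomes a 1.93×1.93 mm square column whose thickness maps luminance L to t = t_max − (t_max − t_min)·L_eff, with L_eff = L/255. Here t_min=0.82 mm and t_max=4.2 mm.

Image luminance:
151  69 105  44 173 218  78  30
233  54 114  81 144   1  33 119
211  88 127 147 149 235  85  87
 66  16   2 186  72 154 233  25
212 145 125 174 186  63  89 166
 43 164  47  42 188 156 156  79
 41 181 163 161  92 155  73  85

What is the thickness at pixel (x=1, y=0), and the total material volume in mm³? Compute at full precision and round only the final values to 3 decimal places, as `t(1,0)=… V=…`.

span = t_max - t_min = 4.2 - 0.82 = 3.380
L(1,0) = 69, L_eff = 69/255 = 0.270588
t(1,0) = 4.2 - 3.380·0.270588 = 3.285
Σt over all 7·8 pixels = 316266/2125 ≈ 148.8310588
V = pitch²·Σt = 1.93²·316266/2125 = 554.381

t(1,0)=3.285 V=554.381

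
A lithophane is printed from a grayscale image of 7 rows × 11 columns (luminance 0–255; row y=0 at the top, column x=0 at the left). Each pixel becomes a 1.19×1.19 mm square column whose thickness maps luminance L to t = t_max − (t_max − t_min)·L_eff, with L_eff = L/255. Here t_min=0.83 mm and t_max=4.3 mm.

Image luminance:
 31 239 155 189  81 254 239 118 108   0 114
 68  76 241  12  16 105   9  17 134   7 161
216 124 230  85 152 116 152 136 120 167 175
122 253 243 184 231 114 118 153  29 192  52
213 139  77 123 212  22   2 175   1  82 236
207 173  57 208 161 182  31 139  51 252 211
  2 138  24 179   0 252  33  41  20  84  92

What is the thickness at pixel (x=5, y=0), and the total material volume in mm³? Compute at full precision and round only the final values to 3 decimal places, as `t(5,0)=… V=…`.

span = t_max - t_min = 4.3 - 0.83 = 3.470
L(5,0) = 254, L_eff = 254/255 = 0.996078
t(5,0) = 4.3 - 3.470·0.996078 = 0.844
Σt over all 7·11 pixels = 5126771/25500 ≈ 201.0498431
V = pitch²·Σt = 1.19²·5126771/25500 = 284.707

t(5,0)=0.844 V=284.707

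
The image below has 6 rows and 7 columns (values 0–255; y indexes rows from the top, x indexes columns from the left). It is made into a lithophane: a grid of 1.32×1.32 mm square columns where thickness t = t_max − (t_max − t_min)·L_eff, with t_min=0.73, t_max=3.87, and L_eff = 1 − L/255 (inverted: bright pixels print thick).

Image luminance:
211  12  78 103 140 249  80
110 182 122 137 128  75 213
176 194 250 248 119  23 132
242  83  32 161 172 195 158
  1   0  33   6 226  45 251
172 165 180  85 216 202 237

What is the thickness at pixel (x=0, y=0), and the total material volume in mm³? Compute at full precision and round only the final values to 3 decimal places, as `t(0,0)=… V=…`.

t(0,0)=3.328 V=178.808

span = t_max - t_min = 3.87 - 0.73 = 3.140
L(0,0) = 211, L_eff = 1 - 211/255 = 0.172549 (inverted)
t(0,0) = 3.87 - 3.140·0.172549 = 3.328
Σt over all 6·7 pixels = 436141/4250 ≈ 102.6214118
V = pitch²·Σt = 1.32²·436141/4250 = 178.808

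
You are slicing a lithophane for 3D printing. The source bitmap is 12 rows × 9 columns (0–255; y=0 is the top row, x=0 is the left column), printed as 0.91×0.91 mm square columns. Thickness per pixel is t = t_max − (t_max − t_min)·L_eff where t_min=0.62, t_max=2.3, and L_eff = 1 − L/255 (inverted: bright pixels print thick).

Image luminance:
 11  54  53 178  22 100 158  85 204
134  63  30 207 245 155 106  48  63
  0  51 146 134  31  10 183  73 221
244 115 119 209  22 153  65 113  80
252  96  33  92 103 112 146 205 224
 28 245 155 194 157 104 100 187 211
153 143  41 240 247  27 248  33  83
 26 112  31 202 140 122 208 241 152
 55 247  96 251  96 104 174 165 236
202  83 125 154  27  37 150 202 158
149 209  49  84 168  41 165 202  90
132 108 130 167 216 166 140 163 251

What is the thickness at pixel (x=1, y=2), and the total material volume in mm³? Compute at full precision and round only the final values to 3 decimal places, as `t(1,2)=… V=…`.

t(1,2)=0.956 V=132.757

span = t_max - t_min = 2.3 - 0.62 = 1.680
L(1,2) = 51, L_eff = 1 - 51/255 = 0.800000 (inverted)
t(1,2) = 2.3 - 1.680·0.800000 = 0.956
Σt over all 12·9 pixels = 68134/425 ≈ 160.3152941
V = pitch²·Σt = 0.91²·68134/425 = 132.757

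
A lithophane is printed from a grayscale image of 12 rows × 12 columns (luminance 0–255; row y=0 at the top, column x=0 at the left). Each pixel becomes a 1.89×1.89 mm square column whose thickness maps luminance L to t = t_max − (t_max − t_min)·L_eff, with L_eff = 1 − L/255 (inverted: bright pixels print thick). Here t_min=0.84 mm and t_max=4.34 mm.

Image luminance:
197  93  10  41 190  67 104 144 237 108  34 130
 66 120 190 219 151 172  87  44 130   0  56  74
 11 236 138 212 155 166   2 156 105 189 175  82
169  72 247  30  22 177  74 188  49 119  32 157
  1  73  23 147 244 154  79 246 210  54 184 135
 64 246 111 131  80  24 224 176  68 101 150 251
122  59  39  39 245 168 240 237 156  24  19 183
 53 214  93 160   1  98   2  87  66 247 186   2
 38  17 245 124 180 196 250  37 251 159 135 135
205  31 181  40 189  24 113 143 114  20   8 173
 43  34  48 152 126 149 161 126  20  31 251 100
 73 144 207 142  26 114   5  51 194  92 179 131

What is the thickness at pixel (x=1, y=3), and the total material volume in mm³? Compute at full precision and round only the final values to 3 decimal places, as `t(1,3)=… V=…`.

span = t_max - t_min = 4.34 - 0.84 = 3.500
L(1,3) = 72, L_eff = 1 - 72/255 = 0.717647 (inverted)
t(1,3) = 4.34 - 3.500·0.717647 = 1.828
Σt over all 12·12 pixels = 454349/1275 ≈ 356.3521569
V = pitch²·Σt = 1.89²·454349/1275 = 1272.926

t(1,3)=1.828 V=1272.926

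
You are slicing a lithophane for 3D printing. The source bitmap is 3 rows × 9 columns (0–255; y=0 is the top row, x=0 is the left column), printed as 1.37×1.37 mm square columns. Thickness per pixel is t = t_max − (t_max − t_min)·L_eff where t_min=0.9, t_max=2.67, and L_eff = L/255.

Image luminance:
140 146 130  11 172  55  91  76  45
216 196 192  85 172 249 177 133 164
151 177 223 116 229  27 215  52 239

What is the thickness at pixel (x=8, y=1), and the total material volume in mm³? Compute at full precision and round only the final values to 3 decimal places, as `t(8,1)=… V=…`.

span = t_max - t_min = 2.67 - 0.9 = 1.770
L(8,1) = 164, L_eff = 164/255 = 0.643137
t(8,1) = 2.67 - 1.770·0.643137 = 1.532
Σt over all 3·9 pixels = 95976/2125 ≈ 45.1651765
V = pitch²·Σt = 1.37²·95976/2125 = 84.771

t(8,1)=1.532 V=84.771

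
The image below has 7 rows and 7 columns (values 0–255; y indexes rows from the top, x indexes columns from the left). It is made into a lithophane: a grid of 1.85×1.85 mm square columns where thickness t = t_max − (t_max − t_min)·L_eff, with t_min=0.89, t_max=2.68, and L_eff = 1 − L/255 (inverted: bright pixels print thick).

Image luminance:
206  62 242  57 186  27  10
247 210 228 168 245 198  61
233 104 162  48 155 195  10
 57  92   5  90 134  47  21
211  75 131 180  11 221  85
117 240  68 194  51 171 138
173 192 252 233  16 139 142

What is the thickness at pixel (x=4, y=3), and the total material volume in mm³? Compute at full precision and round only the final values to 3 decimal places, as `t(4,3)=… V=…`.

t(4,3)=1.831 V=306.376

span = t_max - t_min = 2.68 - 0.89 = 1.790
L(4,3) = 134, L_eff = 1 - 134/255 = 0.474510 (inverted)
t(4,3) = 2.68 - 1.790·0.474510 = 1.831
Σt over all 7·7 pixels = 152181/1700 ≈ 89.5182353
V = pitch²·Σt = 1.85²·152181/1700 = 306.376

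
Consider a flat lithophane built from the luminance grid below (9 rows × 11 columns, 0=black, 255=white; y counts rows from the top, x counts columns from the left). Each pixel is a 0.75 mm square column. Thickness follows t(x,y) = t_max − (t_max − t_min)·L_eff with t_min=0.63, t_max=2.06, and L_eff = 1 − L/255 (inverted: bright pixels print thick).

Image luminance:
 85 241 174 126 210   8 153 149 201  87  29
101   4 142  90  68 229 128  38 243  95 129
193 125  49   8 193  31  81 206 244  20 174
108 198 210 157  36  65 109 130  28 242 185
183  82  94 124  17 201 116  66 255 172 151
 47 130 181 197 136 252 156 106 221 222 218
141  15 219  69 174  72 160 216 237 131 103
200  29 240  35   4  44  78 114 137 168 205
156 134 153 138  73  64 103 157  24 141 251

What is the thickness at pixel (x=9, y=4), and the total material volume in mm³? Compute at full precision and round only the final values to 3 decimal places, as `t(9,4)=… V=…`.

t(9,4)=1.595 V=76.198

span = t_max - t_min = 2.06 - 0.63 = 1.430
L(9,4) = 172, L_eff = 1 - 172/255 = 0.325490 (inverted)
t(9,4) = 2.06 - 1.430·0.325490 = 1.595
Σt over all 9·11 pixels = 3454297/25500 ≈ 135.4626275
V = pitch²·Σt = 0.75²·3454297/25500 = 76.198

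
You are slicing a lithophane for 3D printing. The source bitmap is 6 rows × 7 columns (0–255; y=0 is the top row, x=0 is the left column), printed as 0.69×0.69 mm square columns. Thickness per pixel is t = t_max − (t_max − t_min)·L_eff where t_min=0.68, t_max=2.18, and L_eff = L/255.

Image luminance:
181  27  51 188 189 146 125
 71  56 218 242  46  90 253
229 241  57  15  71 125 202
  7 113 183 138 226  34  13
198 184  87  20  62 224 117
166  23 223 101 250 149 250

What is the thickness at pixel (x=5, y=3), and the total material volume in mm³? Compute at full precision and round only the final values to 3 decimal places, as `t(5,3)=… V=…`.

t(5,3)=1.980 V=27.934

span = t_max - t_min = 2.18 - 0.68 = 1.500
L(5,3) = 34, L_eff = 34/255 = 0.133333
t(5,3) = 2.18 - 1.500·0.133333 = 1.980
Σt over all 6·7 pixels = 49871/850 ≈ 58.6717647
V = pitch²·Σt = 0.69²·49871/850 = 27.934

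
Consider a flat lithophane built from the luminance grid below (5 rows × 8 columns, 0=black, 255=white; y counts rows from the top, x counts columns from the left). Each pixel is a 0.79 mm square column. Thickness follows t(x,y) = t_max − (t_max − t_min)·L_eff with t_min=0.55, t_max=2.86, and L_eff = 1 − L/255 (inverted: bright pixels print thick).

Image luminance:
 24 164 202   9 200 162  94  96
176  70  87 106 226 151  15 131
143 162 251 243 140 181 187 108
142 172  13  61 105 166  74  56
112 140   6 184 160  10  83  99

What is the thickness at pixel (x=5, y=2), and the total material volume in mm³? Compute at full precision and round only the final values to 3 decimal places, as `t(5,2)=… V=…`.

span = t_max - t_min = 2.86 - 0.55 = 2.310
L(5,2) = 181, L_eff = 1 - 181/255 = 0.290196 (inverted)
t(5,2) = 2.86 - 2.310·0.290196 = 2.190
Σt over all 5·8 pixels = 565147/8500 ≈ 66.4878824
V = pitch²·Σt = 0.79²·565147/8500 = 41.495

t(5,2)=2.190 V=41.495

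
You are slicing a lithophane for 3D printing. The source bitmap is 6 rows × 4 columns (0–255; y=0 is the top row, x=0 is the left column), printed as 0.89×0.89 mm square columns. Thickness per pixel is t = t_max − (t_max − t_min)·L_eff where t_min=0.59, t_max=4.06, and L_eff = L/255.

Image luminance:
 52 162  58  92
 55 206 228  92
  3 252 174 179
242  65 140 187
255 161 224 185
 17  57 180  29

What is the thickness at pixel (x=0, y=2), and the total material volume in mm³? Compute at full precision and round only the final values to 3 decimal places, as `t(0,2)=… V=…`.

t(0,2)=4.019 V=41.666

span = t_max - t_min = 4.06 - 0.59 = 3.470
L(0,2) = 3, L_eff = 3/255 = 0.011765
t(0,2) = 4.06 - 3.470·0.011765 = 4.019
Σt over all 6·4 pixels = 268271/5100 ≈ 52.6021569
V = pitch²·Σt = 0.89²·268271/5100 = 41.666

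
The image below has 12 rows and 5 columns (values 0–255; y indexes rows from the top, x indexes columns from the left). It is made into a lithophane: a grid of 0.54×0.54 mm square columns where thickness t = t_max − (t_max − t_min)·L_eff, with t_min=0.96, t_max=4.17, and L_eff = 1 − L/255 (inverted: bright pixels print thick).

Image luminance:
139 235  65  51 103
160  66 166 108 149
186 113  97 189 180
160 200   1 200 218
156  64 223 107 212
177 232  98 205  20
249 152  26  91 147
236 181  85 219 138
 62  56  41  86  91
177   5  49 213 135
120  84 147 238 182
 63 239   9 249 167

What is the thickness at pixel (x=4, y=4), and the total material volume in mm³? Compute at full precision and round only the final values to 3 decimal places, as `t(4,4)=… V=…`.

t(4,4)=3.629 V=46.959

span = t_max - t_min = 4.17 - 0.96 = 3.210
L(4,4) = 212, L_eff = 1 - 212/255 = 0.168627 (inverted)
t(4,4) = 4.17 - 3.210·0.168627 = 3.629
Σt over all 12·5 pixels = 1368819/8500 ≈ 161.0375294
V = pitch²·Σt = 0.54²·1368819/8500 = 46.959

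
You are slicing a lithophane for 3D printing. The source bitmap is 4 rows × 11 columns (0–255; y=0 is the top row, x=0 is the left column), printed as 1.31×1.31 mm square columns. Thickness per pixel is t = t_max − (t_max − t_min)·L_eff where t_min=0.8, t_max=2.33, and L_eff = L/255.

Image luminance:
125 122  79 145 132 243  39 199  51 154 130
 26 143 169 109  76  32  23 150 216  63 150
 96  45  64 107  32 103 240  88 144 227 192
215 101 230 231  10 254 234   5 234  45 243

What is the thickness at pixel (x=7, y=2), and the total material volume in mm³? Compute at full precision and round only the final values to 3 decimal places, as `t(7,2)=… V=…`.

span = t_max - t_min = 2.33 - 0.8 = 1.530
L(7,2) = 88, L_eff = 88/255 = 0.345098
t(7,2) = 2.33 - 1.530·0.345098 = 1.802
Σt over all 4·11 pixels = 68.224
V = pitch²·Σt = 1.31²·68.224 = 117.079

t(7,2)=1.802 V=117.079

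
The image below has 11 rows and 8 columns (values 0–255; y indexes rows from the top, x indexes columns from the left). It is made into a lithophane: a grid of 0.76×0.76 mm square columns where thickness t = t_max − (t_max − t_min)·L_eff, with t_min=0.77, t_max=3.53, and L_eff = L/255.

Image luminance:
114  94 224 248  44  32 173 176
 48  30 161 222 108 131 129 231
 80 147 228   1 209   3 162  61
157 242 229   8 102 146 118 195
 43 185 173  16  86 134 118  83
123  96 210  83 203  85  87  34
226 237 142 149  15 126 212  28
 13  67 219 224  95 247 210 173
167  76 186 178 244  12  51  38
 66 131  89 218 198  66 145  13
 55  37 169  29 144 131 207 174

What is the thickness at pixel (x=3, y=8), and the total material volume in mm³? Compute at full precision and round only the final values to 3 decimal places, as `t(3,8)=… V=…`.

span = t_max - t_min = 3.53 - 0.77 = 2.760
L(3,8) = 178, L_eff = 178/255 = 0.698039
t(3,8) = 3.53 - 2.760·0.698039 = 1.603
Σt over all 11·8 pixels = 402073/2125 ≈ 189.2108235
V = pitch²·Σt = 0.76²·402073/2125 = 109.288

t(3,8)=1.603 V=109.288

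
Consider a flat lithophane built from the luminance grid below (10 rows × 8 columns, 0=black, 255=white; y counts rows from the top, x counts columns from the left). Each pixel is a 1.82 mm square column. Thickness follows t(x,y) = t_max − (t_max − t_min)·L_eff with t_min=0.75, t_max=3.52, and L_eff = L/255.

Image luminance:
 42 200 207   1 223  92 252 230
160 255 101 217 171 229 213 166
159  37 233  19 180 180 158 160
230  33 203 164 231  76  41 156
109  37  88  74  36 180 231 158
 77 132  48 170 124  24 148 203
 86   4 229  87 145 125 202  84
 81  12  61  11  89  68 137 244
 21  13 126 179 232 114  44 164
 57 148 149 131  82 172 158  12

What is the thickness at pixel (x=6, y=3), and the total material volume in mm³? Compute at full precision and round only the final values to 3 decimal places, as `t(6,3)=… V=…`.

t(6,3)=3.075 V=561.260

span = t_max - t_min = 3.52 - 0.75 = 2.770
L(6,3) = 41, L_eff = 41/255 = 0.160784
t(6,3) = 3.52 - 2.770·0.160784 = 3.075
Σt over all 10·8 pixels = 172831/1020 ≈ 169.4421569
V = pitch²·Σt = 1.82²·172831/1020 = 561.260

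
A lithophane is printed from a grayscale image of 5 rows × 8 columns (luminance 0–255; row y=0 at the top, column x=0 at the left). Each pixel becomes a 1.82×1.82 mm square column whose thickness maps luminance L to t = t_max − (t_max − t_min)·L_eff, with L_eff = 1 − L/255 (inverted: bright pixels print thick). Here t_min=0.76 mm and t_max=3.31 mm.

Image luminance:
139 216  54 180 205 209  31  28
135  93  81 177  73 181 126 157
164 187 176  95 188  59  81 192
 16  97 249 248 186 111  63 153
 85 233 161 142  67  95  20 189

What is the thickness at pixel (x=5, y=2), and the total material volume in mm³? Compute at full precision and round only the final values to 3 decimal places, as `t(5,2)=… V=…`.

span = t_max - t_min = 3.31 - 0.76 = 2.550
L(5,2) = 59, L_eff = 1 - 59/255 = 0.768627 (inverted)
t(5,2) = 3.31 - 2.550·0.768627 = 1.350
Σt over all 5·8 pixels = 83.82
V = pitch²·Σt = 1.82²·83.82 = 277.645

t(5,2)=1.350 V=277.645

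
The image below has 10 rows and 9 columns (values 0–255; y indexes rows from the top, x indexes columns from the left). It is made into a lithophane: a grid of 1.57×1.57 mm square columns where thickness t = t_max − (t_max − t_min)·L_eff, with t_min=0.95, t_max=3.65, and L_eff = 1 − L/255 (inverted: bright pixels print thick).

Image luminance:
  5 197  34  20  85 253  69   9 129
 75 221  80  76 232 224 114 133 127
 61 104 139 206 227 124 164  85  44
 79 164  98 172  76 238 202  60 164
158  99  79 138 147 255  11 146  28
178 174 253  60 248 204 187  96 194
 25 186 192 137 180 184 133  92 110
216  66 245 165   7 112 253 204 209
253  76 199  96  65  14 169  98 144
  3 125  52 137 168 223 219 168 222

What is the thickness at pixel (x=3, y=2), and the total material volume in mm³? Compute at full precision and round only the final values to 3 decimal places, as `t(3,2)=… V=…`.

t(3,2)=3.131 V=531.557

span = t_max - t_min = 3.65 - 0.95 = 2.700
L(3,2) = 206, L_eff = 1 - 206/255 = 0.192157 (inverted)
t(3,2) = 3.65 - 2.700·0.192157 = 3.131
Σt over all 10·9 pixels = 183303/850 ≈ 215.6505882
V = pitch²·Σt = 1.57²·183303/850 = 531.557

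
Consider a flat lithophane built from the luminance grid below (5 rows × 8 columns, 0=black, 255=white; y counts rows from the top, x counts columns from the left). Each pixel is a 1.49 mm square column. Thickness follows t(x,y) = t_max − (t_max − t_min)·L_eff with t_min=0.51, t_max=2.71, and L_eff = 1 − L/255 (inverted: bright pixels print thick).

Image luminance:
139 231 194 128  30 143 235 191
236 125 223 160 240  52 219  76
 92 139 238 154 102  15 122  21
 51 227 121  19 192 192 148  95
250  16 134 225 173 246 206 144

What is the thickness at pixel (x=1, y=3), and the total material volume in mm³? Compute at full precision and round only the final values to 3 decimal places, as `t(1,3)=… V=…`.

span = t_max - t_min = 2.71 - 0.51 = 2.200
L(1,3) = 227, L_eff = 1 - 227/255 = 0.109804 (inverted)
t(1,3) = 2.71 - 2.200·0.109804 = 2.468
Σt over all 5·8 pixels = 91394/1275 ≈ 71.6815686
V = pitch²·Σt = 1.49²·91394/1275 = 159.140

t(1,3)=2.468 V=159.140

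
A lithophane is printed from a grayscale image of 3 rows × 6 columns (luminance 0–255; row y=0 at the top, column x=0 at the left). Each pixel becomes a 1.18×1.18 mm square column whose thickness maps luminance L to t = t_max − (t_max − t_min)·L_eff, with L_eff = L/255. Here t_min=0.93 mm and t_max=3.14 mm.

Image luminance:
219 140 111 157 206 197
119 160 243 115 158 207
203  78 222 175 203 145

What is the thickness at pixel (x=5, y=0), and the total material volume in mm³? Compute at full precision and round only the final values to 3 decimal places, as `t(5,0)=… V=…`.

t(5,0)=1.433 V=41.796

span = t_max - t_min = 3.14 - 0.93 = 2.210
L(5,0) = 197, L_eff = 197/255 = 0.772549
t(5,0) = 3.14 - 2.210·0.772549 = 1.433
Σt over all 3·6 pixels = 22513/750 ≈ 30.0173333
V = pitch²·Σt = 1.18²·22513/750 = 41.796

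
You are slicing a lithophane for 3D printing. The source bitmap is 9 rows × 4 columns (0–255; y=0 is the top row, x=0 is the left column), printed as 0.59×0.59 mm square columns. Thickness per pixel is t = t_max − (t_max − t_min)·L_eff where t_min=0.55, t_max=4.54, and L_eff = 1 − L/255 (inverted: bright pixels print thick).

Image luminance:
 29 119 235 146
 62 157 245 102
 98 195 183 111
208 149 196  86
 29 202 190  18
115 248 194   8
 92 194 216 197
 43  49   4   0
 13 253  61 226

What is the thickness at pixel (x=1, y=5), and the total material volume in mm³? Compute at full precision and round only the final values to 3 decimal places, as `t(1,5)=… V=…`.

span = t_max - t_min = 4.54 - 0.55 = 3.990
L(1,5) = 248, L_eff = 1 - 248/255 = 0.027451 (inverted)
t(1,5) = 4.54 - 3.990·0.027451 = 4.430
Σt over all 9·4 pixels = 789809/8500 ≈ 92.9187059
V = pitch²·Σt = 0.59²·789809/8500 = 32.345

t(1,5)=4.430 V=32.345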